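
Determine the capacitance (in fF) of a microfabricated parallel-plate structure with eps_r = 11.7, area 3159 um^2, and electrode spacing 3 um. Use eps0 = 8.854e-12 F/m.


Step 1: Convert area to m^2: A = 3159e-12 m^2
Step 2: Convert gap to m: d = 3e-6 m
Step 3: C = eps0 * eps_r * A / d
C = 8.854e-12 * 11.7 * 3159e-12 / 3e-6
Step 4: Convert to fF (multiply by 1e15).
C = 109.08 fF


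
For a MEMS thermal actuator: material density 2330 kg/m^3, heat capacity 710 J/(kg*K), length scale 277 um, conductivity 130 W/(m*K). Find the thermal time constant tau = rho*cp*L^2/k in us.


Step 1: Convert L to m: L = 277e-6 m
Step 2: L^2 = (277e-6)^2 = 7.6729e-08 m^2
Step 3: tau = 2330 * 710 * 7.6729e-08 / 130 = 9.7640604e-04 s
Step 4: Convert to microseconds (multiply by 1e6).
tau = 976.406 us


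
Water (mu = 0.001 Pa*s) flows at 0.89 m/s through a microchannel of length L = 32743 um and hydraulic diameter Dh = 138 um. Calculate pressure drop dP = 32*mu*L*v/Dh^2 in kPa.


Step 1: Convert to SI: L = 32743e-6 m, Dh = 138e-6 m
Step 2: dP = 32 * 0.001 * 32743e-6 * 0.89 / (138e-6)^2
Step 3: dP = 48966.64 Pa
Step 4: Convert to kPa: dP = 48.97 kPa


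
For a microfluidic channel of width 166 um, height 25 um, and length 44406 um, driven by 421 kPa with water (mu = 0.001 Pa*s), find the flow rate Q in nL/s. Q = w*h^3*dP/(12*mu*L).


Step 1: Convert all dimensions to SI (meters).
w = 166e-6 m, h = 25e-6 m, L = 44406e-6 m, dP = 421e3 Pa
Step 2: Q = w * h^3 * dP / (12 * mu * L)
Q = 166e-6 * (25e-6)^3 * 421e3 / (12 * 0.001 * 44406e-6) = 2.04921398e-09 m^3/s
Step 3: Convert Q from m^3/s to nL/s (1 m^3 = 1e12 nL, so multiply by 1e12).
Q = 2049.214 nL/s


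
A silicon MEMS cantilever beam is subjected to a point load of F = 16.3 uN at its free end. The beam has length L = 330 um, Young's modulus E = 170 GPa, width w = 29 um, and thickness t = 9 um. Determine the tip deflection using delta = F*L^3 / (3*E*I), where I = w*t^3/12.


Step 1: Calculate the second moment of area.
I = w * t^3 / 12 = 29 * 9^3 / 12 = 1761.75 um^4
Step 2: Convert E to consistent units (1 GPa = 1000 uN/um^2).
E = 170 GPa = 170000 uN/um^2
Step 3: Calculate tip deflection.
delta = F * L^3 / (3 * E * I)
delta = 16.3 * 330^3 / (3 * 170000 * 1761.75)
delta = 0.652 um


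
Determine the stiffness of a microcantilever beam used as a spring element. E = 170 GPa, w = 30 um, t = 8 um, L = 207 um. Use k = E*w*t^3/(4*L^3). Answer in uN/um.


Step 1: Convert E to consistent units (1 GPa = 1000 uN/um^2).
E = 170 GPa = 170000 uN/um^2
Step 2: Compute t^3 = 8^3 = 512
Step 3: Compute L^3 = 207^3 = 8869743
Step 4: k = 170000 * 30 * 512 / (4 * 8869743)
k = 73.5985 uN/um


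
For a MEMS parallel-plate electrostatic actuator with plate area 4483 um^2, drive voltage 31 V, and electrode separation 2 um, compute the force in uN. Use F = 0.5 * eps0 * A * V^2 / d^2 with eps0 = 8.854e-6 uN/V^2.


Step 1: Identify parameters.
eps0 = 8.854e-6 uN/V^2, A = 4483 um^2, V = 31 V, d = 2 um
Step 2: Compute V^2 = 31^2 = 961
Step 3: Compute d^2 = 2^2 = 4
Step 4: F = 0.5 * 8.854e-6 * 4483 * 961 / 4
F = 4.768 uN


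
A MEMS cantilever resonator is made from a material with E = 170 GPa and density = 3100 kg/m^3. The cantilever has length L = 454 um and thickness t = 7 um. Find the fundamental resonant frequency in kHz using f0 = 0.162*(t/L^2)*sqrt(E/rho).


Step 1: Convert units to SI.
t_SI = 7e-6 m, L_SI = 454e-6 m
Step 2: Calculate sqrt(E/rho).
sqrt(170e9 / 3100) = 7405.32 m/s
Step 3: Compute f0.
f0 = 0.162 * 7e-6 / (454e-6)^2 * 7405.32 = 40742.3 Hz = 40.74 kHz


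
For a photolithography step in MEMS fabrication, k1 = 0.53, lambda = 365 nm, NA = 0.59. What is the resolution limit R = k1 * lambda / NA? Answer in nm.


Step 1: Identify values: k1 = 0.53, lambda = 365 nm, NA = 0.59
Step 2: R = k1 * lambda / NA
R = 0.53 * 365 / 0.59
R = 327.9 nm


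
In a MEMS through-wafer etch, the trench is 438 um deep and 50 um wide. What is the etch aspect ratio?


Step 1: AR = depth / width
Step 2: AR = 438 / 50
AR = 8.8


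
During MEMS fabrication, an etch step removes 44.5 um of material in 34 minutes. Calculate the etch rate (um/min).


Step 1: Etch rate = depth / time
Step 2: rate = 44.5 / 34
rate = 1.309 um/min


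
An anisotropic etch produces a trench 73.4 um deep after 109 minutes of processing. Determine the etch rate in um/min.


Step 1: Etch rate = depth / time
Step 2: rate = 73.4 / 109
rate = 0.673 um/min


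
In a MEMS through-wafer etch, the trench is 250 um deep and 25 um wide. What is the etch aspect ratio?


Step 1: AR = depth / width
Step 2: AR = 250 / 25
AR = 10.0


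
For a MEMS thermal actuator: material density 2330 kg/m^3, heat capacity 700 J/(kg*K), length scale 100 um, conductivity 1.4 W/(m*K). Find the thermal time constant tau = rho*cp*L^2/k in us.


Step 1: Convert L to m: L = 100e-6 m
Step 2: L^2 = (100e-6)^2 = 1e-08 m^2
Step 3: tau = 2330 * 700 * 1e-08 / 1.4 = 1.165e-02 s
Step 4: Convert to microseconds (multiply by 1e6).
tau = 11650.0 us


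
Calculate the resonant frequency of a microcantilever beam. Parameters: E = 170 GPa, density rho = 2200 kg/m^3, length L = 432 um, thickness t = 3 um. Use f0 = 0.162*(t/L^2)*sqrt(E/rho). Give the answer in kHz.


Step 1: Convert units to SI.
t_SI = 3e-6 m, L_SI = 432e-6 m
Step 2: Calculate sqrt(E/rho).
sqrt(170e9 / 2200) = 8790.49 m/s
Step 3: Compute f0.
f0 = 0.162 * 3e-6 / (432e-6)^2 * 8790.49 = 22891.9 Hz = 22.89 kHz


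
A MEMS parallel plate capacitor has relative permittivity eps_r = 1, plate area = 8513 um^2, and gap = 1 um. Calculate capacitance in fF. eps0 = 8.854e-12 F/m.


Step 1: Convert area to m^2: A = 8513e-12 m^2
Step 2: Convert gap to m: d = 1e-6 m
Step 3: C = eps0 * eps_r * A / d
C = 8.854e-12 * 1 * 8513e-12 / 1e-6
Step 4: Convert to fF (multiply by 1e15).
C = 75.37 fF


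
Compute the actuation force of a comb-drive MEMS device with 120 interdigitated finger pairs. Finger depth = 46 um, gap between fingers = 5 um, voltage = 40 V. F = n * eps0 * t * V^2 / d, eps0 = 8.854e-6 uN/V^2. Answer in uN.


Step 1: Parameters: n=120, eps0=8.854e-6 uN/V^2, t=46 um, V=40 V, d=5 um
Step 2: V^2 = 1600
Step 3: F = 120 * 8.854e-6 * 46 * 1600 / 5
F = 15.64 uN


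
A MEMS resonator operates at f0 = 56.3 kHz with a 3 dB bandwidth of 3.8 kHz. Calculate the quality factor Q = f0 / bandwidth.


Step 1: Q = f0 / bandwidth
Step 2: Q = 56.3 / 3.8
Q = 14.8


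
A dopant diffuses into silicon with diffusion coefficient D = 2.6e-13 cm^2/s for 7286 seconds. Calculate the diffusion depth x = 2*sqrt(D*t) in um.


Step 1: Compute D*t = 2.6e-13 * 7286 = 1.89436e-09 cm^2
Step 2: sqrt(D*t) = 4.352e-05 cm
Step 3: x = 2 * 4.352e-05 cm = 8.704e-05 cm
Step 4: Convert to um (1 cm = 1e4 um): x = 0.87 um


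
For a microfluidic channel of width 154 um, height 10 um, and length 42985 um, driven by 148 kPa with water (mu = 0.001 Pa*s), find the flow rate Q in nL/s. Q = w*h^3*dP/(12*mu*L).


Step 1: Convert all dimensions to SI (meters).
w = 154e-6 m, h = 10e-6 m, L = 42985e-6 m, dP = 148e3 Pa
Step 2: Q = w * h^3 * dP / (12 * mu * L)
Q = 154e-6 * (10e-6)^3 * 148e3 / (12 * 0.001 * 42985e-6) = 4.418596e-11 m^3/s
Step 3: Convert Q from m^3/s to nL/s (1 m^3 = 1e12 nL, so multiply by 1e12).
Q = 44.186 nL/s


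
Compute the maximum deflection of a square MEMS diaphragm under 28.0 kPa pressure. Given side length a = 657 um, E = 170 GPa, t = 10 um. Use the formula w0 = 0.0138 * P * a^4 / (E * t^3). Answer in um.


Step 1: Convert pressure to compatible units (E is in GPa, so P in GPa).
P = 28.0 kPa = 28.0e-6 GPa
Step 2: Compute numerator: 0.0138 * P * a^4.
a^4 = 657^4 = 186320859201
numerator = 0.0138 * 28.0e-6 * 186320859201 = 7.19944e+04
Step 3: Compute denominator: E * t^3 = 170 * 10^3 = 170000
Step 4: w0 = numerator / denominator = 7.19944e+04 / 170000 = 0.4235 um


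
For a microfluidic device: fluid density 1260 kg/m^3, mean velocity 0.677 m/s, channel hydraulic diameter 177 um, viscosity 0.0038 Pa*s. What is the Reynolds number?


Step 1: Convert Dh to meters: Dh = 177e-6 m
Step 2: Re = rho * v * Dh / mu
Re = 1260 * 0.677 * 177e-6 / 0.0038
Re = 39.733


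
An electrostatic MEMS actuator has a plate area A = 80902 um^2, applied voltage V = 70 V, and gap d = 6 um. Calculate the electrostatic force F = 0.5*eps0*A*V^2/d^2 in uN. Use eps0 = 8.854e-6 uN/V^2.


Step 1: Identify parameters.
eps0 = 8.854e-6 uN/V^2, A = 80902 um^2, V = 70 V, d = 6 um
Step 2: Compute V^2 = 70^2 = 4900
Step 3: Compute d^2 = 6^2 = 36
Step 4: F = 0.5 * 8.854e-6 * 80902 * 4900 / 36
F = 48.749 uN


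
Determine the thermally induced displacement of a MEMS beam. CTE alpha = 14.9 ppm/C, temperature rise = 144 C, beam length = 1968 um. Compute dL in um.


Step 1: Convert CTE: alpha = 14.9 ppm/C = 14.9e-6 /C
Step 2: dL = 14.9e-6 * 144 * 1968
dL = 4.2225 um


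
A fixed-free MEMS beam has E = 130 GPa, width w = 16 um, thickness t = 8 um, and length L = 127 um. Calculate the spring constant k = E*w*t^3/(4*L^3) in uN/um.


Step 1: Convert E to consistent units (1 GPa = 1000 uN/um^2).
E = 130 GPa = 130000 uN/um^2
Step 2: Compute t^3 = 8^3 = 512
Step 3: Compute L^3 = 127^3 = 2048383
Step 4: k = 130000 * 16 * 512 / (4 * 2048383)
k = 129.9757 uN/um


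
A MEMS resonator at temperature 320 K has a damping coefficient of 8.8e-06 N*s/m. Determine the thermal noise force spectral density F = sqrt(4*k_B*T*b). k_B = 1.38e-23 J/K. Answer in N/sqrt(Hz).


Step 1: Compute 4 * k_B * T * b
= 4 * 1.38e-23 * 320 * 8.8e-06
= 1.5544e-25 N^2/Hz
Step 2: F_noise = sqrt(1.5544e-25)
F_noise = 3.94e-13 N/sqrt(Hz)


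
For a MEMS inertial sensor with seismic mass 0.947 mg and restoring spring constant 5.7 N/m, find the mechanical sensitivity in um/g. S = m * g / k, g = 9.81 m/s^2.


Step 1: Convert mass: m = 0.947 mg = 9.47e-07 kg
Step 2: S = m * g / k = 9.47e-07 * 9.81 / 5.7
Step 3: S = 1.63e-06 m/g
Step 4: Convert to um/g: S = 1.63 um/g


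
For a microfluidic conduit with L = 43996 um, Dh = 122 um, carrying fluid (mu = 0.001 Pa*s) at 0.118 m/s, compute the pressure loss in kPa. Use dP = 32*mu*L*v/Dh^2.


Step 1: Convert to SI: L = 43996e-6 m, Dh = 122e-6 m
Step 2: dP = 32 * 0.001 * 43996e-6 * 0.118 / (122e-6)^2
Step 3: dP = 11161.58 Pa
Step 4: Convert to kPa: dP = 11.16 kPa


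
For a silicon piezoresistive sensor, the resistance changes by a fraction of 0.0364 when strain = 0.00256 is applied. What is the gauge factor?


Step 1: Identify values.
dR/R = 0.0364, strain = 0.00256
Step 2: GF = (dR/R) / strain = 0.0364 / 0.00256
GF = 14.2


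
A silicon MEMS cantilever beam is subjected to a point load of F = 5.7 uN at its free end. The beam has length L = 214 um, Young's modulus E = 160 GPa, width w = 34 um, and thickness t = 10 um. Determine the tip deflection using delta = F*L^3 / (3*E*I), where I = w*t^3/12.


Step 1: Calculate the second moment of area.
I = w * t^3 / 12 = 34 * 10^3 / 12 = 2833.3333 um^4
Step 2: Convert E to consistent units (1 GPa = 1000 uN/um^2).
E = 160 GPa = 160000 uN/um^2
Step 3: Calculate tip deflection.
delta = F * L^3 / (3 * E * I)
delta = 5.7 * 214^3 / (3 * 160000 * 2833.3333)
delta = 0.0411 um


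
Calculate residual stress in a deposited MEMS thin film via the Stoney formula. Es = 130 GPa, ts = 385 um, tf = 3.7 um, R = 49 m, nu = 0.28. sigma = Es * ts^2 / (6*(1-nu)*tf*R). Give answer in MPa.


Step 1: Compute numerator: Es * ts^2 = 130 * 385^2 = 19269250 (GPa*um^2)
Step 2: Compute denominator (R in um): 6*(1-nu)*tf*R = 6*0.72*3.7*49e6 = 783216000.0 (um^2)
Step 3: sigma (GPa) = 19269250 / 783216000.0 = 2.4603e-02 GPa
Step 4: Convert to MPa (x1000): sigma = 24.6 MPa


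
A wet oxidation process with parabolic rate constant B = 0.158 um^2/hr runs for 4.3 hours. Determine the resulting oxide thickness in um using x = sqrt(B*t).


Step 1: Compute B*t = 0.158 * 4.3 = 0.6794
Step 2: x = sqrt(0.6794)
x = 0.824 um


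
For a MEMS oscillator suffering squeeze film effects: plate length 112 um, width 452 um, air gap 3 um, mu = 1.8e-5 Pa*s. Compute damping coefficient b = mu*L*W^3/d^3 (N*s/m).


Step 1: Convert to SI.
L = 112e-6 m, W = 452e-6 m, d = 3e-6 m
Step 2: W^3 = (452e-6)^3 = 9.23e-11 m^3
Step 3: d^3 = (3e-6)^3 = 2.70e-17 m^3
Step 4: b = 1.8e-5 * 112e-6 * 9.23e-11 / 2.70e-17
b = 6.90e-03 N*s/m


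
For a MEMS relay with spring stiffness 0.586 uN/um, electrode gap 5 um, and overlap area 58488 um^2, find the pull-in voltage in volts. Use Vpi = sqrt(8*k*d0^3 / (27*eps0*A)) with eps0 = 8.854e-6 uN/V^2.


Step 1: Compute numerator: 8 * k * d0^3 = 8 * 0.586 * 5^3 = 586.0
Step 2: Compute denominator: 27 * eps0 * A = 27 * 8.854e-6 * 58488 = 13.982024
Step 3: Vpi = sqrt(586.0 / 13.982024)
Vpi = 6.47 V


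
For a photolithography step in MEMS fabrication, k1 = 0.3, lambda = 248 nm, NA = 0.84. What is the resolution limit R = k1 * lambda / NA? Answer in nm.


Step 1: Identify values: k1 = 0.3, lambda = 248 nm, NA = 0.84
Step 2: R = k1 * lambda / NA
R = 0.3 * 248 / 0.84
R = 88.6 nm


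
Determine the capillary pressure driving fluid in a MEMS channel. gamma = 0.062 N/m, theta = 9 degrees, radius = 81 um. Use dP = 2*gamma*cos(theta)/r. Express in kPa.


Step 1: cos(9 deg) = 0.9877
Step 2: Convert r to m: r = 81e-6 m
Step 3: dP = 2 * 0.062 * 0.9877 / 81e-6 = 1512.0 Pa
Step 4: Convert Pa to kPa (divide by 1000).
dP = 1.51 kPa


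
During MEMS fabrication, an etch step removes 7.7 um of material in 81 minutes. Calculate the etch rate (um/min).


Step 1: Etch rate = depth / time
Step 2: rate = 7.7 / 81
rate = 0.095 um/min


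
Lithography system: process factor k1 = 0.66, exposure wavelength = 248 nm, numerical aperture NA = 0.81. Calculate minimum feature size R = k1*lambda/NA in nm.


Step 1: Identify values: k1 = 0.66, lambda = 248 nm, NA = 0.81
Step 2: R = k1 * lambda / NA
R = 0.66 * 248 / 0.81
R = 202.1 nm


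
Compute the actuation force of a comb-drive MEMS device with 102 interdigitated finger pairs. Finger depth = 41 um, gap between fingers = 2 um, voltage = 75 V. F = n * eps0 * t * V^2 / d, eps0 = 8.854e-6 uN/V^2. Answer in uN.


Step 1: Parameters: n=102, eps0=8.854e-6 uN/V^2, t=41 um, V=75 V, d=2 um
Step 2: V^2 = 5625
Step 3: F = 102 * 8.854e-6 * 41 * 5625 / 2
F = 104.14 uN


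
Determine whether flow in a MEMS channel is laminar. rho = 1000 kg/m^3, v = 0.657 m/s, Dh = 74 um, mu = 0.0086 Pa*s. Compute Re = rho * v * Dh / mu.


Step 1: Convert Dh to meters: Dh = 74e-6 m
Step 2: Re = rho * v * Dh / mu
Re = 1000 * 0.657 * 74e-6 / 0.0086
Re = 5.653
Since Re = 5.653 is below ~2300, the flow is laminar.


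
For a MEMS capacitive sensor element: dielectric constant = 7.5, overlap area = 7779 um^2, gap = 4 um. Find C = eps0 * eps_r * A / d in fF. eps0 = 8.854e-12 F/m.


Step 1: Convert area to m^2: A = 7779e-12 m^2
Step 2: Convert gap to m: d = 4e-6 m
Step 3: C = eps0 * eps_r * A / d
C = 8.854e-12 * 7.5 * 7779e-12 / 4e-6
Step 4: Convert to fF (multiply by 1e15).
C = 129.14 fF


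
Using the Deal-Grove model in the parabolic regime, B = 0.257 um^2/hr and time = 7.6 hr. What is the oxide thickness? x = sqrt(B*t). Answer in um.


Step 1: Compute B*t = 0.257 * 7.6 = 1.9532
Step 2: x = sqrt(1.9532)
x = 1.398 um


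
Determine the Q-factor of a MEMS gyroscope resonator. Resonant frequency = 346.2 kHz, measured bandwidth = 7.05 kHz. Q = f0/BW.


Step 1: Q = f0 / bandwidth
Step 2: Q = 346.2 / 7.05
Q = 49.1


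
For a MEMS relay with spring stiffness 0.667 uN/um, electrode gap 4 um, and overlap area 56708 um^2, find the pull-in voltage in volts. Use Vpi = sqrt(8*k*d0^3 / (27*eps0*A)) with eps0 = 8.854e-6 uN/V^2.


Step 1: Compute numerator: 8 * k * d0^3 = 8 * 0.667 * 4^3 = 341.504
Step 2: Compute denominator: 27 * eps0 * A = 27 * 8.854e-6 * 56708 = 13.556501
Step 3: Vpi = sqrt(341.504 / 13.556501)
Vpi = 5.02 V


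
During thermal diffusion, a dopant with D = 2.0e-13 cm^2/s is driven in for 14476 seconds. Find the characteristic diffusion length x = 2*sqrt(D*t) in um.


Step 1: Compute D*t = 2.0e-13 * 14476 = 2.8952e-09 cm^2
Step 2: sqrt(D*t) = 5.38071e-05 cm
Step 3: x = 2 * 5.38071e-05 cm = 1.076142e-04 cm
Step 4: Convert to um (1 cm = 1e4 um): x = 1.076 um


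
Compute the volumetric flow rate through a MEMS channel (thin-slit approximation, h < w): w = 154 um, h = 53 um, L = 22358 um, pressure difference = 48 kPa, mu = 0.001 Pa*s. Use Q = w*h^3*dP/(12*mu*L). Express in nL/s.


Step 1: Convert all dimensions to SI (meters).
w = 154e-6 m, h = 53e-6 m, L = 22358e-6 m, dP = 48e3 Pa
Step 2: Q = w * h^3 * dP / (12 * mu * L)
Q = 154e-6 * (53e-6)^3 * 48e3 / (12 * 0.001 * 22358e-6) = 4.10180839e-09 m^3/s
Step 3: Convert Q from m^3/s to nL/s (1 m^3 = 1e12 nL, so multiply by 1e12).
Q = 4101.808 nL/s


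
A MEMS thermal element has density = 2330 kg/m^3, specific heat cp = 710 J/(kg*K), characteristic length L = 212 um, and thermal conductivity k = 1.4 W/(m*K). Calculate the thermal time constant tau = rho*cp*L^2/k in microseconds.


Step 1: Convert L to m: L = 212e-6 m
Step 2: L^2 = (212e-6)^2 = 4.4944e-08 m^2
Step 3: tau = 2330 * 710 * 4.4944e-08 / 1.4 = 5.310775657e-02 s
Step 4: Convert to microseconds (multiply by 1e6).
tau = 53107.757 us


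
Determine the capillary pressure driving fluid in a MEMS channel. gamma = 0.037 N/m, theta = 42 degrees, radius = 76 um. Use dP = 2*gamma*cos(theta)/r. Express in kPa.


Step 1: cos(42 deg) = 0.7431
Step 2: Convert r to m: r = 76e-6 m
Step 3: dP = 2 * 0.037 * 0.7431 / 76e-6 = 723.5 Pa
Step 4: Convert Pa to kPa (divide by 1000).
dP = 0.72 kPa


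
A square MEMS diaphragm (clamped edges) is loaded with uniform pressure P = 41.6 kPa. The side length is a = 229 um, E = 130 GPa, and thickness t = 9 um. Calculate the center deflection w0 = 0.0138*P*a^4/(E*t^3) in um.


Step 1: Convert pressure to compatible units (E is in GPa, so P in GPa).
P = 41.6 kPa = 41.6e-6 GPa
Step 2: Compute numerator: 0.0138 * P * a^4.
a^4 = 229^4 = 2750058481
numerator = 0.0138 * 41.6e-6 * 2750058481 = 1.5788e+03
Step 3: Compute denominator: E * t^3 = 130 * 9^3 = 94770
Step 4: w0 = numerator / denominator = 1.5788e+03 / 94770 = 0.0167 um


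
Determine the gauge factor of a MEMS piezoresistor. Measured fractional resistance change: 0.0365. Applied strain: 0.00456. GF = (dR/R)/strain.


Step 1: Identify values.
dR/R = 0.0365, strain = 0.00456
Step 2: GF = (dR/R) / strain = 0.0365 / 0.00456
GF = 8.0


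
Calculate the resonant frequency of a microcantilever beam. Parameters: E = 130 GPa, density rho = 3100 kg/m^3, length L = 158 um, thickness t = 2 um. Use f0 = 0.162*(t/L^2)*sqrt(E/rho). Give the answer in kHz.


Step 1: Convert units to SI.
t_SI = 2e-6 m, L_SI = 158e-6 m
Step 2: Calculate sqrt(E/rho).
sqrt(130e9 / 3100) = 6475.76 m/s
Step 3: Compute f0.
f0 = 0.162 * 2e-6 / (158e-6)^2 * 6475.76 = 84046.9 Hz = 84.05 kHz


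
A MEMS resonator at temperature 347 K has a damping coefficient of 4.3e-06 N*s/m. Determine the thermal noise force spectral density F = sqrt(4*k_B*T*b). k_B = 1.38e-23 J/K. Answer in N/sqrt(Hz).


Step 1: Compute 4 * k_B * T * b
= 4 * 1.38e-23 * 347 * 4.3e-06
= 8.2364e-26 N^2/Hz
Step 2: F_noise = sqrt(8.2364e-26)
F_noise = 2.87e-13 N/sqrt(Hz)


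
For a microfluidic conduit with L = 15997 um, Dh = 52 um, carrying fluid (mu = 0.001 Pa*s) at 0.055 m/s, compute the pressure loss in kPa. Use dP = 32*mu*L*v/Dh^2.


Step 1: Convert to SI: L = 15997e-6 m, Dh = 52e-6 m
Step 2: dP = 32 * 0.001 * 15997e-6 * 0.055 / (52e-6)^2
Step 3: dP = 10412.25 Pa
Step 4: Convert to kPa: dP = 10.41 kPa


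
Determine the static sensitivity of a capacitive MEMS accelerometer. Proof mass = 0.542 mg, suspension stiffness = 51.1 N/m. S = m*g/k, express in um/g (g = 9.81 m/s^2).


Step 1: Convert mass: m = 0.542 mg = 5.42e-07 kg
Step 2: S = m * g / k = 5.42e-07 * 9.81 / 51.1
Step 3: S = 1.04e-07 m/g
Step 4: Convert to um/g: S = 0.104 um/g


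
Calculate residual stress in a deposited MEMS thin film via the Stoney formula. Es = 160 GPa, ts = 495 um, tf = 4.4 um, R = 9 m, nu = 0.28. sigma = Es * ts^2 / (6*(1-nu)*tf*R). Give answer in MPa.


Step 1: Compute numerator: Es * ts^2 = 160 * 495^2 = 39204000 (GPa*um^2)
Step 2: Compute denominator (R in um): 6*(1-nu)*tf*R = 6*0.72*4.4*9e6 = 171072000.0 (um^2)
Step 3: sigma (GPa) = 39204000 / 171072000.0 = 2.29167e-01 GPa
Step 4: Convert to MPa (x1000): sigma = 229.2 MPa


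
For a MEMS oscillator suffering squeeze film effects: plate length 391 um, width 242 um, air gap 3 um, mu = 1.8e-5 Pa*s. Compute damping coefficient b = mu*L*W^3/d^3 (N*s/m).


Step 1: Convert to SI.
L = 391e-6 m, W = 242e-6 m, d = 3e-6 m
Step 2: W^3 = (242e-6)^3 = 1.42e-11 m^3
Step 3: d^3 = (3e-6)^3 = 2.70e-17 m^3
Step 4: b = 1.8e-5 * 391e-6 * 1.42e-11 / 2.70e-17
b = 3.69e-03 N*s/m


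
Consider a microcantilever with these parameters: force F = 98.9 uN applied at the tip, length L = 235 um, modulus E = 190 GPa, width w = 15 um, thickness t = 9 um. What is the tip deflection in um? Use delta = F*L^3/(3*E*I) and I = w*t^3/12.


Step 1: Calculate the second moment of area.
I = w * t^3 / 12 = 15 * 9^3 / 12 = 911.25 um^4
Step 2: Convert E to consistent units (1 GPa = 1000 uN/um^2).
E = 190 GPa = 190000 uN/um^2
Step 3: Calculate tip deflection.
delta = F * L^3 / (3 * E * I)
delta = 98.9 * 235^3 / (3 * 190000 * 911.25)
delta = 2.4711 um


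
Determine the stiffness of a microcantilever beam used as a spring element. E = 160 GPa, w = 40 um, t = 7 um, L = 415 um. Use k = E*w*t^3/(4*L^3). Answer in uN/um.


Step 1: Convert E to consistent units (1 GPa = 1000 uN/um^2).
E = 160 GPa = 160000 uN/um^2
Step 2: Compute t^3 = 7^3 = 343
Step 3: Compute L^3 = 415^3 = 71473375
Step 4: k = 160000 * 40 * 343 / (4 * 71473375)
k = 7.6784 uN/um


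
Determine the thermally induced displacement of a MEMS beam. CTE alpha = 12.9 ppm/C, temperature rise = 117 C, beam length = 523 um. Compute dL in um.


Step 1: Convert CTE: alpha = 12.9 ppm/C = 12.9e-6 /C
Step 2: dL = 12.9e-6 * 117 * 523
dL = 0.7894 um


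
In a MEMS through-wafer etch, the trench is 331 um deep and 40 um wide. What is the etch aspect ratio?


Step 1: AR = depth / width
Step 2: AR = 331 / 40
AR = 8.3


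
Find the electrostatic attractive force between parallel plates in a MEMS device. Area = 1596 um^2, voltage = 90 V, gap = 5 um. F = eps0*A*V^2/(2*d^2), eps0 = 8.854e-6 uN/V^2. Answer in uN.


Step 1: Identify parameters.
eps0 = 8.854e-6 uN/V^2, A = 1596 um^2, V = 90 V, d = 5 um
Step 2: Compute V^2 = 90^2 = 8100
Step 3: Compute d^2 = 5^2 = 25
Step 4: F = 0.5 * 8.854e-6 * 1596 * 8100 / 25
F = 2.289 uN


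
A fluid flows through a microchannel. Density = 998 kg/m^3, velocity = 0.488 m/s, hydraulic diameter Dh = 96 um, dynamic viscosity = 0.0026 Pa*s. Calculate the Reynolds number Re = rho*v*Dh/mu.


Step 1: Convert Dh to meters: Dh = 96e-6 m
Step 2: Re = rho * v * Dh / mu
Re = 998 * 0.488 * 96e-6 / 0.0026
Re = 17.982


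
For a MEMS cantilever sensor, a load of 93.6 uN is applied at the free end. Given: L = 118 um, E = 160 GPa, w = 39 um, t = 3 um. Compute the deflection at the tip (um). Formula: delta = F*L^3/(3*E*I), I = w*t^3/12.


Step 1: Calculate the second moment of area.
I = w * t^3 / 12 = 39 * 3^3 / 12 = 87.75 um^4
Step 2: Convert E to consistent units (1 GPa = 1000 uN/um^2).
E = 160 GPa = 160000 uN/um^2
Step 3: Calculate tip deflection.
delta = F * L^3 / (3 * E * I)
delta = 93.6 * 118^3 / (3 * 160000 * 87.75)
delta = 3.6512 um


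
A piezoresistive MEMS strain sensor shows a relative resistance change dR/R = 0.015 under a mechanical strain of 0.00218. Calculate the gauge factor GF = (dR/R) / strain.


Step 1: Identify values.
dR/R = 0.015, strain = 0.00218
Step 2: GF = (dR/R) / strain = 0.015 / 0.00218
GF = 6.9


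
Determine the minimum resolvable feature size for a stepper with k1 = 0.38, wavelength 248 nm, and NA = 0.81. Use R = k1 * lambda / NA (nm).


Step 1: Identify values: k1 = 0.38, lambda = 248 nm, NA = 0.81
Step 2: R = k1 * lambda / NA
R = 0.38 * 248 / 0.81
R = 116.3 nm


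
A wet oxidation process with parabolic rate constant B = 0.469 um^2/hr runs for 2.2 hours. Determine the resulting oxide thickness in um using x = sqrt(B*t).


Step 1: Compute B*t = 0.469 * 2.2 = 1.0318
Step 2: x = sqrt(1.0318)
x = 1.016 um


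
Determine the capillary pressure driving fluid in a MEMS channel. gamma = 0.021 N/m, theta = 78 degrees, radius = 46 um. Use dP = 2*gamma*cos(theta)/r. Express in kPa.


Step 1: cos(78 deg) = 0.2079
Step 2: Convert r to m: r = 46e-6 m
Step 3: dP = 2 * 0.021 * 0.2079 / 46e-6 = 189.8 Pa
Step 4: Convert Pa to kPa (divide by 1000).
dP = 0.19 kPa


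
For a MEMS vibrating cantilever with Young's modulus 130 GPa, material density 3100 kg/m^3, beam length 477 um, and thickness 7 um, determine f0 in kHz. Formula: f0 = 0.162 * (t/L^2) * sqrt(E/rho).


Step 1: Convert units to SI.
t_SI = 7e-6 m, L_SI = 477e-6 m
Step 2: Calculate sqrt(E/rho).
sqrt(130e9 / 3100) = 6475.76 m/s
Step 3: Compute f0.
f0 = 0.162 * 7e-6 / (477e-6)^2 * 6475.76 = 32275.1 Hz = 32.28 kHz


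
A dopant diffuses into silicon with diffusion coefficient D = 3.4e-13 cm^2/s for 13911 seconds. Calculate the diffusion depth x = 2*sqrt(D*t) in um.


Step 1: Compute D*t = 3.4e-13 * 13911 = 4.72974e-09 cm^2
Step 2: sqrt(D*t) = 6.87731e-05 cm
Step 3: x = 2 * 6.87731e-05 cm = 1.375462e-04 cm
Step 4: Convert to um (1 cm = 1e4 um): x = 1.375 um


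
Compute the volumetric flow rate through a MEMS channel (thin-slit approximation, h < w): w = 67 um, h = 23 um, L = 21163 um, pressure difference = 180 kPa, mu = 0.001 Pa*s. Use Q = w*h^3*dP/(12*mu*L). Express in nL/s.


Step 1: Convert all dimensions to SI (meters).
w = 67e-6 m, h = 23e-6 m, L = 21163e-6 m, dP = 180e3 Pa
Step 2: Q = w * h^3 * dP / (12 * mu * L)
Q = 67e-6 * (23e-6)^3 * 180e3 / (12 * 0.001 * 21163e-6) = 5.7779308e-10 m^3/s
Step 3: Convert Q from m^3/s to nL/s (1 m^3 = 1e12 nL, so multiply by 1e12).
Q = 577.793 nL/s


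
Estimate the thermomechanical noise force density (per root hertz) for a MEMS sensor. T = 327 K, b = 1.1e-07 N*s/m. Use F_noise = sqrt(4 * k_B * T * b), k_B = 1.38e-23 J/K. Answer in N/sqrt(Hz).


Step 1: Compute 4 * k_B * T * b
= 4 * 1.38e-23 * 327 * 1.1e-07
= 1.9855e-27 N^2/Hz
Step 2: F_noise = sqrt(1.9855e-27)
F_noise = 4.46e-14 N/sqrt(Hz)


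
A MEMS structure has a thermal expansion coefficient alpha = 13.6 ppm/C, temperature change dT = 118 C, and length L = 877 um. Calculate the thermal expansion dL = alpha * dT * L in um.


Step 1: Convert CTE: alpha = 13.6 ppm/C = 13.6e-6 /C
Step 2: dL = 13.6e-6 * 118 * 877
dL = 1.4074 um


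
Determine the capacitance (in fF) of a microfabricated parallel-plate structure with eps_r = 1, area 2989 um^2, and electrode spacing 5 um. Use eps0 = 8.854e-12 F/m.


Step 1: Convert area to m^2: A = 2989e-12 m^2
Step 2: Convert gap to m: d = 5e-6 m
Step 3: C = eps0 * eps_r * A / d
C = 8.854e-12 * 1 * 2989e-12 / 5e-6
Step 4: Convert to fF (multiply by 1e15).
C = 5.29 fF


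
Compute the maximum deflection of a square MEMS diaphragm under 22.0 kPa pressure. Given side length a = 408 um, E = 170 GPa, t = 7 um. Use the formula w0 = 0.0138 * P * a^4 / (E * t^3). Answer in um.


Step 1: Convert pressure to compatible units (E is in GPa, so P in GPa).
P = 22.0 kPa = 22.0e-6 GPa
Step 2: Compute numerator: 0.0138 * P * a^4.
a^4 = 408^4 = 27710263296
numerator = 0.0138 * 22.0e-6 * 27710263296 = 8.41284e+03
Step 3: Compute denominator: E * t^3 = 170 * 7^3 = 58310
Step 4: w0 = numerator / denominator = 8.41284e+03 / 58310 = 0.1443 um


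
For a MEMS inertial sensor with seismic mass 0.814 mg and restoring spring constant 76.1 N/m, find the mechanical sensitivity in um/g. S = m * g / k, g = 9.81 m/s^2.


Step 1: Convert mass: m = 0.814 mg = 8.14e-07 kg
Step 2: S = m * g / k = 8.14e-07 * 9.81 / 76.1
Step 3: S = 1.05e-07 m/g
Step 4: Convert to um/g: S = 0.105 um/g


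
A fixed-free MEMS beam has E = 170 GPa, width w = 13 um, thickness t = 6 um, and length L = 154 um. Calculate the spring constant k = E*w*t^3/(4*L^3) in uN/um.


Step 1: Convert E to consistent units (1 GPa = 1000 uN/um^2).
E = 170 GPa = 170000 uN/um^2
Step 2: Compute t^3 = 6^3 = 216
Step 3: Compute L^3 = 154^3 = 3652264
Step 4: k = 170000 * 13 * 216 / (4 * 3652264)
k = 32.6756 uN/um


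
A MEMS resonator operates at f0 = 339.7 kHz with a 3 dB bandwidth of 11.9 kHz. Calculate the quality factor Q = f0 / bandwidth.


Step 1: Q = f0 / bandwidth
Step 2: Q = 339.7 / 11.9
Q = 28.5


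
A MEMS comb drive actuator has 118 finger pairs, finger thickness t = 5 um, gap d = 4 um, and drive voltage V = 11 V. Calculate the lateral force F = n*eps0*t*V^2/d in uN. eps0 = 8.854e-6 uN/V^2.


Step 1: Parameters: n=118, eps0=8.854e-6 uN/V^2, t=5 um, V=11 V, d=4 um
Step 2: V^2 = 121
Step 3: F = 118 * 8.854e-6 * 5 * 121 / 4
F = 0.158 uN


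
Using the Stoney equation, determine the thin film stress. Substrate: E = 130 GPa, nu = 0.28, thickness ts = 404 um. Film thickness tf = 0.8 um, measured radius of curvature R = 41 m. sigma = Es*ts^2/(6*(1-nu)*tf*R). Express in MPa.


Step 1: Compute numerator: Es * ts^2 = 130 * 404^2 = 21218080 (GPa*um^2)
Step 2: Compute denominator (R in um): 6*(1-nu)*tf*R = 6*0.72*0.8*41e6 = 141696000.0 (um^2)
Step 3: sigma (GPa) = 21218080 / 141696000.0 = 1.49744e-01 GPa
Step 4: Convert to MPa (x1000): sigma = 149.7 MPa


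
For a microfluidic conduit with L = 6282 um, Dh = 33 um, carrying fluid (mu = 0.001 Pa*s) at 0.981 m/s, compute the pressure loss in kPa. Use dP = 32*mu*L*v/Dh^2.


Step 1: Convert to SI: L = 6282e-6 m, Dh = 33e-6 m
Step 2: dP = 32 * 0.001 * 6282e-6 * 0.981 / (33e-6)^2
Step 3: dP = 181087.74 Pa
Step 4: Convert to kPa: dP = 181.09 kPa


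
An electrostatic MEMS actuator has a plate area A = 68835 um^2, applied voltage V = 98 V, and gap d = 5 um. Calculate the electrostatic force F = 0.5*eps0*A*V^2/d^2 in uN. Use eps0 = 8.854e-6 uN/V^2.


Step 1: Identify parameters.
eps0 = 8.854e-6 uN/V^2, A = 68835 um^2, V = 98 V, d = 5 um
Step 2: Compute V^2 = 98^2 = 9604
Step 3: Compute d^2 = 5^2 = 25
Step 4: F = 0.5 * 8.854e-6 * 68835 * 9604 / 25
F = 117.066 uN


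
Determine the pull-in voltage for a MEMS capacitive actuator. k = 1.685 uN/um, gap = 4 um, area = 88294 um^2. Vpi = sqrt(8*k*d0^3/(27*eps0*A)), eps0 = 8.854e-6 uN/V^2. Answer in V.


Step 1: Compute numerator: 8 * k * d0^3 = 8 * 1.685 * 4^3 = 862.72
Step 2: Compute denominator: 27 * eps0 * A = 27 * 8.854e-6 * 88294 = 21.107387
Step 3: Vpi = sqrt(862.72 / 21.107387)
Vpi = 6.39 V


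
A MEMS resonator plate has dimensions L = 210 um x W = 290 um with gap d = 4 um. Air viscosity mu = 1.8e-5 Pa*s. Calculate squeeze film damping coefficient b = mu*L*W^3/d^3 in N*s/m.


Step 1: Convert to SI.
L = 210e-6 m, W = 290e-6 m, d = 4e-6 m
Step 2: W^3 = (290e-6)^3 = 2.44e-11 m^3
Step 3: d^3 = (4e-6)^3 = 6.40e-17 m^3
Step 4: b = 1.8e-5 * 210e-6 * 2.44e-11 / 6.40e-17
b = 1.44e-03 N*s/m


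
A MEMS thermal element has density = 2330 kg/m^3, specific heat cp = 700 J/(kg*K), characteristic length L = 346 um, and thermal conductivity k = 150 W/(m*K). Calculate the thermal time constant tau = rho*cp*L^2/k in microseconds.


Step 1: Convert L to m: L = 346e-6 m
Step 2: L^2 = (346e-6)^2 = 1.19716e-07 m^2
Step 3: tau = 2330 * 700 * 1.19716e-07 / 150 = 1.30171197e-03 s
Step 4: Convert to microseconds (multiply by 1e6).
tau = 1301.712 us


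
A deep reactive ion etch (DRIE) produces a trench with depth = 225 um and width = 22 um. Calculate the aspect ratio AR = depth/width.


Step 1: AR = depth / width
Step 2: AR = 225 / 22
AR = 10.2


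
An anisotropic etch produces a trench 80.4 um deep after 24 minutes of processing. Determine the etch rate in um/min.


Step 1: Etch rate = depth / time
Step 2: rate = 80.4 / 24
rate = 3.35 um/min


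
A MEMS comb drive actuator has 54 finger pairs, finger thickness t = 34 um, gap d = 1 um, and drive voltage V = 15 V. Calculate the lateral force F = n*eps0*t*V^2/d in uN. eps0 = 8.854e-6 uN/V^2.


Step 1: Parameters: n=54, eps0=8.854e-6 uN/V^2, t=34 um, V=15 V, d=1 um
Step 2: V^2 = 225
Step 3: F = 54 * 8.854e-6 * 34 * 225 / 1
F = 3.658 uN


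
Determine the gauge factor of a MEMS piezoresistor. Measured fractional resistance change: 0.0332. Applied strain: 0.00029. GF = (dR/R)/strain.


Step 1: Identify values.
dR/R = 0.0332, strain = 0.00029
Step 2: GF = (dR/R) / strain = 0.0332 / 0.00029
GF = 114.5


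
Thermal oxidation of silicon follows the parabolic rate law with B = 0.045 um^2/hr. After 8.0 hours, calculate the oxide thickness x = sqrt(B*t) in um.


Step 1: Compute B*t = 0.045 * 8.0 = 0.36
Step 2: x = sqrt(0.36)
x = 0.6 um


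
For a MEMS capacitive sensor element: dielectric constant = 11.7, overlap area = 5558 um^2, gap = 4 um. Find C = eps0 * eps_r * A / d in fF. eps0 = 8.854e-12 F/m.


Step 1: Convert area to m^2: A = 5558e-12 m^2
Step 2: Convert gap to m: d = 4e-6 m
Step 3: C = eps0 * eps_r * A / d
C = 8.854e-12 * 11.7 * 5558e-12 / 4e-6
Step 4: Convert to fF (multiply by 1e15).
C = 143.94 fF


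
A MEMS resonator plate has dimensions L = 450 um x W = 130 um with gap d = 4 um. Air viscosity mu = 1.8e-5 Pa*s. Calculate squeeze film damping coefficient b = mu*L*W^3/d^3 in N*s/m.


Step 1: Convert to SI.
L = 450e-6 m, W = 130e-6 m, d = 4e-6 m
Step 2: W^3 = (130e-6)^3 = 2.20e-12 m^3
Step 3: d^3 = (4e-6)^3 = 6.40e-17 m^3
Step 4: b = 1.8e-5 * 450e-6 * 2.20e-12 / 6.40e-17
b = 2.78e-04 N*s/m


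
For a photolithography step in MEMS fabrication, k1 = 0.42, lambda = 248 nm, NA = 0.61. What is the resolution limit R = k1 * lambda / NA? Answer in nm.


Step 1: Identify values: k1 = 0.42, lambda = 248 nm, NA = 0.61
Step 2: R = k1 * lambda / NA
R = 0.42 * 248 / 0.61
R = 170.8 nm


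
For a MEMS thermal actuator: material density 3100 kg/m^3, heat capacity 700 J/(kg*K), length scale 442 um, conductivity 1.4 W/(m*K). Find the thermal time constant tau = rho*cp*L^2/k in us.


Step 1: Convert L to m: L = 442e-6 m
Step 2: L^2 = (442e-6)^2 = 1.95364e-07 m^2
Step 3: tau = 3100 * 700 * 1.95364e-07 / 1.4 = 3.028142e-01 s
Step 4: Convert to microseconds (multiply by 1e6).
tau = 302814.2 us


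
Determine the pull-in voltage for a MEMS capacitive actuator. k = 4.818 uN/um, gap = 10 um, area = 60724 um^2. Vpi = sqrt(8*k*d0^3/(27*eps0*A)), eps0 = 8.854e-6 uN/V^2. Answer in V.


Step 1: Compute numerator: 8 * k * d0^3 = 8 * 4.818 * 10^3 = 38544.0
Step 2: Compute denominator: 27 * eps0 * A = 27 * 8.854e-6 * 60724 = 14.516558
Step 3: Vpi = sqrt(38544.0 / 14.516558)
Vpi = 51.53 V


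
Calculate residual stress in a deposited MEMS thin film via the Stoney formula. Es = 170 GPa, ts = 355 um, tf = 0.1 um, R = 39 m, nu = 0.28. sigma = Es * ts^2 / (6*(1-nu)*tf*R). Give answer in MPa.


Step 1: Compute numerator: Es * ts^2 = 170 * 355^2 = 21424250 (GPa*um^2)
Step 2: Compute denominator (R in um): 6*(1-nu)*tf*R = 6*0.72*0.1*39e6 = 16848000.0 (um^2)
Step 3: sigma (GPa) = 21424250 / 16848000.0 = 1.27162e+00 GPa
Step 4: Convert to MPa (x1000): sigma = 1271.6 MPa


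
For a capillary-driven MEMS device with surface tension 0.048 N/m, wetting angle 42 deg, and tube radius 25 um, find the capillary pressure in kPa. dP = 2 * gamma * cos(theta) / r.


Step 1: cos(42 deg) = 0.7431
Step 2: Convert r to m: r = 25e-6 m
Step 3: dP = 2 * 0.048 * 0.7431 / 25e-6 = 2853.5 Pa
Step 4: Convert Pa to kPa (divide by 1000).
dP = 2.85 kPa


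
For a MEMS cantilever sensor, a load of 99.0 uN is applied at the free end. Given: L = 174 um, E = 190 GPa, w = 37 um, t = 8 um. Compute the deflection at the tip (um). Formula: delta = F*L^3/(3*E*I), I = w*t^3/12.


Step 1: Calculate the second moment of area.
I = w * t^3 / 12 = 37 * 8^3 / 12 = 1578.6667 um^4
Step 2: Convert E to consistent units (1 GPa = 1000 uN/um^2).
E = 190 GPa = 190000 uN/um^2
Step 3: Calculate tip deflection.
delta = F * L^3 / (3 * E * I)
delta = 99.0 * 174^3 / (3 * 190000 * 1578.6667)
delta = 0.5796 um


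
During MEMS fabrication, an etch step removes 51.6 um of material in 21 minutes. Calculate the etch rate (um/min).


Step 1: Etch rate = depth / time
Step 2: rate = 51.6 / 21
rate = 2.457 um/min


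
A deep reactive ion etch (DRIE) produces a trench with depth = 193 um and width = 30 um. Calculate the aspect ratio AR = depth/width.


Step 1: AR = depth / width
Step 2: AR = 193 / 30
AR = 6.4


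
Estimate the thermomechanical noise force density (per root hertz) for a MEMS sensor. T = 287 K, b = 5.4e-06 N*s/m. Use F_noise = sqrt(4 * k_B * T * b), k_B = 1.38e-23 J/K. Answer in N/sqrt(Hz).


Step 1: Compute 4 * k_B * T * b
= 4 * 1.38e-23 * 287 * 5.4e-06
= 8.5549e-26 N^2/Hz
Step 2: F_noise = sqrt(8.5549e-26)
F_noise = 2.92e-13 N/sqrt(Hz)


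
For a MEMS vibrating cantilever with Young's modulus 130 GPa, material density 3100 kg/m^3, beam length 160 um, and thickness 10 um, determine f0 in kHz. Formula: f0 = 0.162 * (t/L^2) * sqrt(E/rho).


Step 1: Convert units to SI.
t_SI = 10e-6 m, L_SI = 160e-6 m
Step 2: Calculate sqrt(E/rho).
sqrt(130e9 / 3100) = 6475.76 m/s
Step 3: Compute f0.
f0 = 0.162 * 10e-6 / (160e-6)^2 * 6475.76 = 409794.2 Hz = 409.79 kHz


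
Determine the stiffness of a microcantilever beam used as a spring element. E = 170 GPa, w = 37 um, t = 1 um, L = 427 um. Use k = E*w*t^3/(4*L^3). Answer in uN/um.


Step 1: Convert E to consistent units (1 GPa = 1000 uN/um^2).
E = 170 GPa = 170000 uN/um^2
Step 2: Compute t^3 = 1^3 = 1
Step 3: Compute L^3 = 427^3 = 77854483
Step 4: k = 170000 * 37 * 1 / (4 * 77854483)
k = 0.0202 uN/um


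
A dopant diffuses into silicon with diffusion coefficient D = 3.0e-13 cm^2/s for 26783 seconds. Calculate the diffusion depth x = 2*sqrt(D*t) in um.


Step 1: Compute D*t = 3.0e-13 * 26783 = 8.0349e-09 cm^2
Step 2: sqrt(D*t) = 8.96376e-05 cm
Step 3: x = 2 * 8.96376e-05 cm = 1.792752e-04 cm
Step 4: Convert to um (1 cm = 1e4 um): x = 1.793 um


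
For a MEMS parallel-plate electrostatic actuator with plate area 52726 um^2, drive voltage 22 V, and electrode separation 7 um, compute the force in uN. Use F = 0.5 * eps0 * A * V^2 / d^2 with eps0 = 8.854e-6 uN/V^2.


Step 1: Identify parameters.
eps0 = 8.854e-6 uN/V^2, A = 52726 um^2, V = 22 V, d = 7 um
Step 2: Compute V^2 = 22^2 = 484
Step 3: Compute d^2 = 7^2 = 49
Step 4: F = 0.5 * 8.854e-6 * 52726 * 484 / 49
F = 2.306 uN


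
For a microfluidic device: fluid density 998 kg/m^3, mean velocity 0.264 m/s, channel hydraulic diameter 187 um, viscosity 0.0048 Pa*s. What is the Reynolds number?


Step 1: Convert Dh to meters: Dh = 187e-6 m
Step 2: Re = rho * v * Dh / mu
Re = 998 * 0.264 * 187e-6 / 0.0048
Re = 10.264


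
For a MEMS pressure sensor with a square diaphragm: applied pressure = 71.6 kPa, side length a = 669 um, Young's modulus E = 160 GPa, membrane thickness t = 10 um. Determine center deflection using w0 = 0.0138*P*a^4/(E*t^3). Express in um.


Step 1: Convert pressure to compatible units (E is in GPa, so P in GPa).
P = 71.6 kPa = 71.6e-6 GPa
Step 2: Compute numerator: 0.0138 * P * a^4.
a^4 = 669^4 = 200310848721
numerator = 0.0138 * 71.6e-6 * 200310848721 = 1.97923e+05
Step 3: Compute denominator: E * t^3 = 160 * 10^3 = 160000
Step 4: w0 = numerator / denominator = 1.97923e+05 / 160000 = 1.237 um


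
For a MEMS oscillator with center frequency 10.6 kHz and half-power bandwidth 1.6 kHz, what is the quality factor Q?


Step 1: Q = f0 / bandwidth
Step 2: Q = 10.6 / 1.6
Q = 6.6


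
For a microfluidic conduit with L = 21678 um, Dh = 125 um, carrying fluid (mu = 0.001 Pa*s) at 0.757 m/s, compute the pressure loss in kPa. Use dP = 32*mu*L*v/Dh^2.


Step 1: Convert to SI: L = 21678e-6 m, Dh = 125e-6 m
Step 2: dP = 32 * 0.001 * 21678e-6 * 0.757 / (125e-6)^2
Step 3: dP = 33608.18 Pa
Step 4: Convert to kPa: dP = 33.61 kPa


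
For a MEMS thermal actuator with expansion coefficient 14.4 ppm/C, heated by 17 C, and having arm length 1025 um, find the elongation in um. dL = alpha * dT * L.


Step 1: Convert CTE: alpha = 14.4 ppm/C = 14.4e-6 /C
Step 2: dL = 14.4e-6 * 17 * 1025
dL = 0.2509 um


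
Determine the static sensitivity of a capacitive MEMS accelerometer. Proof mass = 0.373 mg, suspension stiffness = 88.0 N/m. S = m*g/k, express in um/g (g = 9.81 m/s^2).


Step 1: Convert mass: m = 0.373 mg = 3.73e-07 kg
Step 2: S = m * g / k = 3.73e-07 * 9.81 / 88.0
Step 3: S = 4.16e-08 m/g
Step 4: Convert to um/g: S = 0.042 um/g
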